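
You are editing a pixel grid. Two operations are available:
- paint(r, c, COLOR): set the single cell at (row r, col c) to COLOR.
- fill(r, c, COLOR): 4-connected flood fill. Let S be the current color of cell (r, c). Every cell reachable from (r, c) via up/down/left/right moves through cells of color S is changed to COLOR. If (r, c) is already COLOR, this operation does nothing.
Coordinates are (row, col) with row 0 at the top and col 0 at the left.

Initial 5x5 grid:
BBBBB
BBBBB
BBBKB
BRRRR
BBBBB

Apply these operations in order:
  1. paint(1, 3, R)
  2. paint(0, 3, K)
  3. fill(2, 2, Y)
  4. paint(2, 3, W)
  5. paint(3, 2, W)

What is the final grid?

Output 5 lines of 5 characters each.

After op 1 paint(1,3,R):
BBBBB
BBBRB
BBBKB
BRRRR
BBBBB
After op 2 paint(0,3,K):
BBBKB
BBBRB
BBBKB
BRRRR
BBBBB
After op 3 fill(2,2,Y) [15 cells changed]:
YYYKB
YYYRB
YYYKB
YRRRR
YYYYY
After op 4 paint(2,3,W):
YYYKB
YYYRB
YYYWB
YRRRR
YYYYY
After op 5 paint(3,2,W):
YYYKB
YYYRB
YYYWB
YRWRR
YYYYY

Answer: YYYKB
YYYRB
YYYWB
YRWRR
YYYYY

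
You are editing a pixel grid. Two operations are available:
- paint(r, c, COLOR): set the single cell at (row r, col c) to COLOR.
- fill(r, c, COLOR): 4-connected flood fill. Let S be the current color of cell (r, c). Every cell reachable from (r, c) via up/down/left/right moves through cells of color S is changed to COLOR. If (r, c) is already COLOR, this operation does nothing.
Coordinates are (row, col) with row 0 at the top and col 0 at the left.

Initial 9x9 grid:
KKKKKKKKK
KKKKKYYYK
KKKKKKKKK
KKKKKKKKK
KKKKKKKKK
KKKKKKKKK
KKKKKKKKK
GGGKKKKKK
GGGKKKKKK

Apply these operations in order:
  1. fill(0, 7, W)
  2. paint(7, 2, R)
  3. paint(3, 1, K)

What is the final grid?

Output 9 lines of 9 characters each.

After op 1 fill(0,7,W) [72 cells changed]:
WWWWWWWWW
WWWWWYYYW
WWWWWWWWW
WWWWWWWWW
WWWWWWWWW
WWWWWWWWW
WWWWWWWWW
GGGWWWWWW
GGGWWWWWW
After op 2 paint(7,2,R):
WWWWWWWWW
WWWWWYYYW
WWWWWWWWW
WWWWWWWWW
WWWWWWWWW
WWWWWWWWW
WWWWWWWWW
GGRWWWWWW
GGGWWWWWW
After op 3 paint(3,1,K):
WWWWWWWWW
WWWWWYYYW
WWWWWWWWW
WKWWWWWWW
WWWWWWWWW
WWWWWWWWW
WWWWWWWWW
GGRWWWWWW
GGGWWWWWW

Answer: WWWWWWWWW
WWWWWYYYW
WWWWWWWWW
WKWWWWWWW
WWWWWWWWW
WWWWWWWWW
WWWWWWWWW
GGRWWWWWW
GGGWWWWWW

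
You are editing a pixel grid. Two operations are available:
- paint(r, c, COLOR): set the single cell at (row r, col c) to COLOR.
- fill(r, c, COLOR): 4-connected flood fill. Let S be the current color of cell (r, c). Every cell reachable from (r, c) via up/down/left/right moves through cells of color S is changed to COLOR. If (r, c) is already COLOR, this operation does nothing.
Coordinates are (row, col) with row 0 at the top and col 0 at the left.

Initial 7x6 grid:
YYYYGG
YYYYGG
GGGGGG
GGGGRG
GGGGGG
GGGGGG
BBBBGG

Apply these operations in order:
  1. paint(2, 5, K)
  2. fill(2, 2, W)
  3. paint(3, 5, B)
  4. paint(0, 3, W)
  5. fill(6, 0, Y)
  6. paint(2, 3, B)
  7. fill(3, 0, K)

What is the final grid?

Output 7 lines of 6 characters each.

After op 1 paint(2,5,K):
YYYYGG
YYYYGG
GGGGGK
GGGGRG
GGGGGG
GGGGGG
BBBBGG
After op 2 fill(2,2,W) [28 cells changed]:
YYYYWW
YYYYWW
WWWWWK
WWWWRW
WWWWWW
WWWWWW
BBBBWW
After op 3 paint(3,5,B):
YYYYWW
YYYYWW
WWWWWK
WWWWRB
WWWWWW
WWWWWW
BBBBWW
After op 4 paint(0,3,W):
YYYWWW
YYYYWW
WWWWWK
WWWWRB
WWWWWW
WWWWWW
BBBBWW
After op 5 fill(6,0,Y) [4 cells changed]:
YYYWWW
YYYYWW
WWWWWK
WWWWRB
WWWWWW
WWWWWW
YYYYWW
After op 6 paint(2,3,B):
YYYWWW
YYYYWW
WWWBWK
WWWWRB
WWWWWW
WWWWWW
YYYYWW
After op 7 fill(3,0,K) [21 cells changed]:
YYYWWW
YYYYWW
KKKBWK
KKKKRB
KKKKKK
KKKKKK
YYYYKK

Answer: YYYWWW
YYYYWW
KKKBWK
KKKKRB
KKKKKK
KKKKKK
YYYYKK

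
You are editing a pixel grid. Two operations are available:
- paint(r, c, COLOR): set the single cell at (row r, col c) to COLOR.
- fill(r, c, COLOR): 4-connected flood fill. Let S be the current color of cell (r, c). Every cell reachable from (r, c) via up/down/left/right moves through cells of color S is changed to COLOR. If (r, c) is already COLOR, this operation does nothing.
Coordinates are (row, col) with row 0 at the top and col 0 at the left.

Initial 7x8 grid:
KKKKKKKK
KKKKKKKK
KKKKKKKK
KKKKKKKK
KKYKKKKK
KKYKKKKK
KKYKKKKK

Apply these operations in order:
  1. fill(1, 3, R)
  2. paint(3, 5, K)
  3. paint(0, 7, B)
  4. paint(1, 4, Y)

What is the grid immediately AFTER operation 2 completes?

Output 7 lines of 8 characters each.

Answer: RRRRRRRR
RRRRRRRR
RRRRRRRR
RRRRRKRR
RRYRRRRR
RRYRRRRR
RRYRRRRR

Derivation:
After op 1 fill(1,3,R) [53 cells changed]:
RRRRRRRR
RRRRRRRR
RRRRRRRR
RRRRRRRR
RRYRRRRR
RRYRRRRR
RRYRRRRR
After op 2 paint(3,5,K):
RRRRRRRR
RRRRRRRR
RRRRRRRR
RRRRRKRR
RRYRRRRR
RRYRRRRR
RRYRRRRR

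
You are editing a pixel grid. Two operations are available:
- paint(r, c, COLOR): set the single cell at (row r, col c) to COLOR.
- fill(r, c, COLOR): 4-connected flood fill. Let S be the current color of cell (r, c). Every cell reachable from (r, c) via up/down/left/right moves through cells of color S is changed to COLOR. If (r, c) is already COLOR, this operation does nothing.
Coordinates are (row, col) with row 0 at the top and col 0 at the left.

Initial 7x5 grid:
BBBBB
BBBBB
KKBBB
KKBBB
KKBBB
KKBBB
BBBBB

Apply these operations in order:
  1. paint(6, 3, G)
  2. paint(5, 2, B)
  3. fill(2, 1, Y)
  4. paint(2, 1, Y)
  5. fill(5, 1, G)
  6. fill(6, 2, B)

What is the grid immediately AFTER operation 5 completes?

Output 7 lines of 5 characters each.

After op 1 paint(6,3,G):
BBBBB
BBBBB
KKBBB
KKBBB
KKBBB
KKBBB
BBBGB
After op 2 paint(5,2,B):
BBBBB
BBBBB
KKBBB
KKBBB
KKBBB
KKBBB
BBBGB
After op 3 fill(2,1,Y) [8 cells changed]:
BBBBB
BBBBB
YYBBB
YYBBB
YYBBB
YYBBB
BBBGB
After op 4 paint(2,1,Y):
BBBBB
BBBBB
YYBBB
YYBBB
YYBBB
YYBBB
BBBGB
After op 5 fill(5,1,G) [8 cells changed]:
BBBBB
BBBBB
GGBBB
GGBBB
GGBBB
GGBBB
BBBGB

Answer: BBBBB
BBBBB
GGBBB
GGBBB
GGBBB
GGBBB
BBBGB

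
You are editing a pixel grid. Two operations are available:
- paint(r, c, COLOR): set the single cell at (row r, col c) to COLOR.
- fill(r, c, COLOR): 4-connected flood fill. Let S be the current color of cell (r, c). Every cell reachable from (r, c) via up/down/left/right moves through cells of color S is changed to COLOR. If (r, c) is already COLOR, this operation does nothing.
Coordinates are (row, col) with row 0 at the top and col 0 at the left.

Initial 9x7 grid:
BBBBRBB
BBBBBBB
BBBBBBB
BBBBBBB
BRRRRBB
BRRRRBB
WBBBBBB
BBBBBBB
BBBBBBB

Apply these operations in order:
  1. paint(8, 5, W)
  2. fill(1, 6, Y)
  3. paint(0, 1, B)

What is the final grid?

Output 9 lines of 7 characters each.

Answer: YBYYRYY
YYYYYYY
YYYYYYY
YYYYYYY
YRRRRYY
YRRRRYY
WYYYYYY
YYYYYYY
YYYYYWY

Derivation:
After op 1 paint(8,5,W):
BBBBRBB
BBBBBBB
BBBBBBB
BBBBBBB
BRRRRBB
BRRRRBB
WBBBBBB
BBBBBBB
BBBBBWB
After op 2 fill(1,6,Y) [52 cells changed]:
YYYYRYY
YYYYYYY
YYYYYYY
YYYYYYY
YRRRRYY
YRRRRYY
WYYYYYY
YYYYYYY
YYYYYWY
After op 3 paint(0,1,B):
YBYYRYY
YYYYYYY
YYYYYYY
YYYYYYY
YRRRRYY
YRRRRYY
WYYYYYY
YYYYYYY
YYYYYWY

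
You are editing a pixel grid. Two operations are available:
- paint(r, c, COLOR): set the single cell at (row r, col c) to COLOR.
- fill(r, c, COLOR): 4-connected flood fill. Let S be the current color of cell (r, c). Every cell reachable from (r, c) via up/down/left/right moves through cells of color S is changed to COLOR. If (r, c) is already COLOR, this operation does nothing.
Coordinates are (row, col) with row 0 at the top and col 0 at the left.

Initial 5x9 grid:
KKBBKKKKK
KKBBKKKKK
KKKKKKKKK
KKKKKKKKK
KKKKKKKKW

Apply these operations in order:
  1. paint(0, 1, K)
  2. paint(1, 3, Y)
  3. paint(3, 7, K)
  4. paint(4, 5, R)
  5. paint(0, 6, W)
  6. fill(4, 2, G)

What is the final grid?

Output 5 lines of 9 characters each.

Answer: GGBBGGWGG
GGBYGGGGG
GGGGGGGGG
GGGGGGGGG
GGGGGRGGW

Derivation:
After op 1 paint(0,1,K):
KKBBKKKKK
KKBBKKKKK
KKKKKKKKK
KKKKKKKKK
KKKKKKKKW
After op 2 paint(1,3,Y):
KKBBKKKKK
KKBYKKKKK
KKKKKKKKK
KKKKKKKKK
KKKKKKKKW
After op 3 paint(3,7,K):
KKBBKKKKK
KKBYKKKKK
KKKKKKKKK
KKKKKKKKK
KKKKKKKKW
After op 4 paint(4,5,R):
KKBBKKKKK
KKBYKKKKK
KKKKKKKKK
KKKKKKKKK
KKKKKRKKW
After op 5 paint(0,6,W):
KKBBKKWKK
KKBYKKKKK
KKKKKKKKK
KKKKKKKKK
KKKKKRKKW
After op 6 fill(4,2,G) [38 cells changed]:
GGBBGGWGG
GGBYGGGGG
GGGGGGGGG
GGGGGGGGG
GGGGGRGGW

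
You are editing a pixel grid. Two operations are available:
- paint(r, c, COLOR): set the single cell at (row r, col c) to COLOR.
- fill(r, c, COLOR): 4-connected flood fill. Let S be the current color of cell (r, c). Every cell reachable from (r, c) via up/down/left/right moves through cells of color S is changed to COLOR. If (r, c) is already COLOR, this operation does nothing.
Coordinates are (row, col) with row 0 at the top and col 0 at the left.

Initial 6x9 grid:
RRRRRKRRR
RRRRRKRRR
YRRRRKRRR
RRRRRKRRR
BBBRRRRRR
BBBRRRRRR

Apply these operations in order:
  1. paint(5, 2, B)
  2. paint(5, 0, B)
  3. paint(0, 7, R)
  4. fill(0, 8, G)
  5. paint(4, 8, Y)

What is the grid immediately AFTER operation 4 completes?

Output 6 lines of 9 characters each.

Answer: GGGGGKGGG
GGGGGKGGG
YGGGGKGGG
GGGGGKGGG
BBBGGGGGG
BBBGGGGGG

Derivation:
After op 1 paint(5,2,B):
RRRRRKRRR
RRRRRKRRR
YRRRRKRRR
RRRRRKRRR
BBBRRRRRR
BBBRRRRRR
After op 2 paint(5,0,B):
RRRRRKRRR
RRRRRKRRR
YRRRRKRRR
RRRRRKRRR
BBBRRRRRR
BBBRRRRRR
After op 3 paint(0,7,R):
RRRRRKRRR
RRRRRKRRR
YRRRRKRRR
RRRRRKRRR
BBBRRRRRR
BBBRRRRRR
After op 4 fill(0,8,G) [43 cells changed]:
GGGGGKGGG
GGGGGKGGG
YGGGGKGGG
GGGGGKGGG
BBBGGGGGG
BBBGGGGGG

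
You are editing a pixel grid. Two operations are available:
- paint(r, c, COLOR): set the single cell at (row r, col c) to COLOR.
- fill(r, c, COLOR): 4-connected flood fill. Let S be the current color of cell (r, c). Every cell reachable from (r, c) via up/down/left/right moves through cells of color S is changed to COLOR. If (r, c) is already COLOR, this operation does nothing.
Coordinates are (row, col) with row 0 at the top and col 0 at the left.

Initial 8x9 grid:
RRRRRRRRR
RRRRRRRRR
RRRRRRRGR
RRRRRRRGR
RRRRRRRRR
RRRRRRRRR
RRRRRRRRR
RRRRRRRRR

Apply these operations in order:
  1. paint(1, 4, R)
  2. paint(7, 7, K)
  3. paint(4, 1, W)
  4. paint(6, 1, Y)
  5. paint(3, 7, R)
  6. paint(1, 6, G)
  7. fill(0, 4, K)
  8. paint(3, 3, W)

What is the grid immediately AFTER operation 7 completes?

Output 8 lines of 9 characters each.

After op 1 paint(1,4,R):
RRRRRRRRR
RRRRRRRRR
RRRRRRRGR
RRRRRRRGR
RRRRRRRRR
RRRRRRRRR
RRRRRRRRR
RRRRRRRRR
After op 2 paint(7,7,K):
RRRRRRRRR
RRRRRRRRR
RRRRRRRGR
RRRRRRRGR
RRRRRRRRR
RRRRRRRRR
RRRRRRRRR
RRRRRRRKR
After op 3 paint(4,1,W):
RRRRRRRRR
RRRRRRRRR
RRRRRRRGR
RRRRRRRGR
RWRRRRRRR
RRRRRRRRR
RRRRRRRRR
RRRRRRRKR
After op 4 paint(6,1,Y):
RRRRRRRRR
RRRRRRRRR
RRRRRRRGR
RRRRRRRGR
RWRRRRRRR
RRRRRRRRR
RYRRRRRRR
RRRRRRRKR
After op 5 paint(3,7,R):
RRRRRRRRR
RRRRRRRRR
RRRRRRRGR
RRRRRRRRR
RWRRRRRRR
RRRRRRRRR
RYRRRRRRR
RRRRRRRKR
After op 6 paint(1,6,G):
RRRRRRRRR
RRRRRRGRR
RRRRRRRGR
RRRRRRRRR
RWRRRRRRR
RRRRRRRRR
RYRRRRRRR
RRRRRRRKR
After op 7 fill(0,4,K) [67 cells changed]:
KKKKKKKKK
KKKKKKGKK
KKKKKKKGK
KKKKKKKKK
KWKKKKKKK
KKKKKKKKK
KYKKKKKKK
KKKKKKKKK

Answer: KKKKKKKKK
KKKKKKGKK
KKKKKKKGK
KKKKKKKKK
KWKKKKKKK
KKKKKKKKK
KYKKKKKKK
KKKKKKKKK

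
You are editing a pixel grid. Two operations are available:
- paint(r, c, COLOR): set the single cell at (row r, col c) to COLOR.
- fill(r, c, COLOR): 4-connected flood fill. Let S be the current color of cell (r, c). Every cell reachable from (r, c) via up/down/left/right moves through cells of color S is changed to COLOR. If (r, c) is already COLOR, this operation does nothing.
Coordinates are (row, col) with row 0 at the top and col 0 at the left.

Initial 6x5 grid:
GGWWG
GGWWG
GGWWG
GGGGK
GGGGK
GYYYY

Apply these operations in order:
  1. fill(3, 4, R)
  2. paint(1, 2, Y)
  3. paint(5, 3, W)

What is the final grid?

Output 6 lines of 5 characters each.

Answer: GGWWG
GGYWG
GGWWG
GGGGR
GGGGR
GYYWY

Derivation:
After op 1 fill(3,4,R) [2 cells changed]:
GGWWG
GGWWG
GGWWG
GGGGR
GGGGR
GYYYY
After op 2 paint(1,2,Y):
GGWWG
GGYWG
GGWWG
GGGGR
GGGGR
GYYYY
After op 3 paint(5,3,W):
GGWWG
GGYWG
GGWWG
GGGGR
GGGGR
GYYWY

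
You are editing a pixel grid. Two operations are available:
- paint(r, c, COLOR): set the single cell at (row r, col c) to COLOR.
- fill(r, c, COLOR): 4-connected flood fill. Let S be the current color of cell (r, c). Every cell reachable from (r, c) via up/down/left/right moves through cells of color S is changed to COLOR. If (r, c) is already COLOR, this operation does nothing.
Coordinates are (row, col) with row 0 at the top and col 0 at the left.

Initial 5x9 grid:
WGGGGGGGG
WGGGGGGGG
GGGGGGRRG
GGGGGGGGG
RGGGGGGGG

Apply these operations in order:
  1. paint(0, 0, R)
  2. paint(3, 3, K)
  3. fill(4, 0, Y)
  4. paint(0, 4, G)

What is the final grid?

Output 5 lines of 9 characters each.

After op 1 paint(0,0,R):
RGGGGGGGG
WGGGGGGGG
GGGGGGRRG
GGGGGGGGG
RGGGGGGGG
After op 2 paint(3,3,K):
RGGGGGGGG
WGGGGGGGG
GGGGGGRRG
GGGKGGGGG
RGGGGGGGG
After op 3 fill(4,0,Y) [1 cells changed]:
RGGGGGGGG
WGGGGGGGG
GGGGGGRRG
GGGKGGGGG
YGGGGGGGG
After op 4 paint(0,4,G):
RGGGGGGGG
WGGGGGGGG
GGGGGGRRG
GGGKGGGGG
YGGGGGGGG

Answer: RGGGGGGGG
WGGGGGGGG
GGGGGGRRG
GGGKGGGGG
YGGGGGGGG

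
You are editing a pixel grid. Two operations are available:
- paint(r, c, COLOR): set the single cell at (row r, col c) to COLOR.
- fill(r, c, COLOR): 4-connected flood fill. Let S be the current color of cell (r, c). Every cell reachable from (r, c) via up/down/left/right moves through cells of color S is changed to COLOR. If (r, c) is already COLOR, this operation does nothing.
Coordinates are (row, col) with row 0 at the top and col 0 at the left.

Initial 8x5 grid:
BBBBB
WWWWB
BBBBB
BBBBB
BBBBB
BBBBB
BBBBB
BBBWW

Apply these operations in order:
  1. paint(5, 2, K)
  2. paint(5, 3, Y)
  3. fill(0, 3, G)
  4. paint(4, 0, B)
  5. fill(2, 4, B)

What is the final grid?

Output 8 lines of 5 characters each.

Answer: BBBBB
WWWWB
BBBBB
BBBBB
BBBBB
BBKYB
BBBBB
BBBWW

Derivation:
After op 1 paint(5,2,K):
BBBBB
WWWWB
BBBBB
BBBBB
BBBBB
BBKBB
BBBBB
BBBWW
After op 2 paint(5,3,Y):
BBBBB
WWWWB
BBBBB
BBBBB
BBBBB
BBKYB
BBBBB
BBBWW
After op 3 fill(0,3,G) [32 cells changed]:
GGGGG
WWWWG
GGGGG
GGGGG
GGGGG
GGKYG
GGGGG
GGGWW
After op 4 paint(4,0,B):
GGGGG
WWWWG
GGGGG
GGGGG
BGGGG
GGKYG
GGGGG
GGGWW
After op 5 fill(2,4,B) [31 cells changed]:
BBBBB
WWWWB
BBBBB
BBBBB
BBBBB
BBKYB
BBBBB
BBBWW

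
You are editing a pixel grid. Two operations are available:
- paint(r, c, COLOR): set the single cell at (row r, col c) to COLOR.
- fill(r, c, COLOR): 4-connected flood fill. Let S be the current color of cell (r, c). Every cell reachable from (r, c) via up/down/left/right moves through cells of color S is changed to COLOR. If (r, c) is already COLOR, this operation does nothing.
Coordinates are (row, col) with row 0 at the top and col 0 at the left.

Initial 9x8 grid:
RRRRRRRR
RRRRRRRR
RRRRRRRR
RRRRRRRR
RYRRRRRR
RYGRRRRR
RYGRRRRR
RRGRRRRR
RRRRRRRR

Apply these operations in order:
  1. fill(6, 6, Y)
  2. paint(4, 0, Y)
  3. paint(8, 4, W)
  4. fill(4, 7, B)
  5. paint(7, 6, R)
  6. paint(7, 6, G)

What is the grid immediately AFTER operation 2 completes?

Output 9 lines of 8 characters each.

Answer: YYYYYYYY
YYYYYYYY
YYYYYYYY
YYYYYYYY
YYYYYYYY
YYGYYYYY
YYGYYYYY
YYGYYYYY
YYYYYYYY

Derivation:
After op 1 fill(6,6,Y) [66 cells changed]:
YYYYYYYY
YYYYYYYY
YYYYYYYY
YYYYYYYY
YYYYYYYY
YYGYYYYY
YYGYYYYY
YYGYYYYY
YYYYYYYY
After op 2 paint(4,0,Y):
YYYYYYYY
YYYYYYYY
YYYYYYYY
YYYYYYYY
YYYYYYYY
YYGYYYYY
YYGYYYYY
YYGYYYYY
YYYYYYYY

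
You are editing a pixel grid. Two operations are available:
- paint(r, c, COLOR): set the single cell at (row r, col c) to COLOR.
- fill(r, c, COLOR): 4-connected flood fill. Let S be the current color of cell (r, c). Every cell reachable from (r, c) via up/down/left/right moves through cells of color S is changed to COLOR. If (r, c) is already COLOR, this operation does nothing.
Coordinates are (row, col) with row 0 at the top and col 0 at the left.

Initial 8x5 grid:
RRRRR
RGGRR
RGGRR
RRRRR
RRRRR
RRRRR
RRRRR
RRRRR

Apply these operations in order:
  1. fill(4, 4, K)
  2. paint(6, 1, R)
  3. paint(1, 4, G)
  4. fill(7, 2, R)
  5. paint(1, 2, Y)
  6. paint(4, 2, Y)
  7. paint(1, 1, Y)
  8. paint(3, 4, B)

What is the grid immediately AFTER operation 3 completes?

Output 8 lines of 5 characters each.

After op 1 fill(4,4,K) [36 cells changed]:
KKKKK
KGGKK
KGGKK
KKKKK
KKKKK
KKKKK
KKKKK
KKKKK
After op 2 paint(6,1,R):
KKKKK
KGGKK
KGGKK
KKKKK
KKKKK
KKKKK
KRKKK
KKKKK
After op 3 paint(1,4,G):
KKKKK
KGGKG
KGGKK
KKKKK
KKKKK
KKKKK
KRKKK
KKKKK

Answer: KKKKK
KGGKG
KGGKK
KKKKK
KKKKK
KKKKK
KRKKK
KKKKK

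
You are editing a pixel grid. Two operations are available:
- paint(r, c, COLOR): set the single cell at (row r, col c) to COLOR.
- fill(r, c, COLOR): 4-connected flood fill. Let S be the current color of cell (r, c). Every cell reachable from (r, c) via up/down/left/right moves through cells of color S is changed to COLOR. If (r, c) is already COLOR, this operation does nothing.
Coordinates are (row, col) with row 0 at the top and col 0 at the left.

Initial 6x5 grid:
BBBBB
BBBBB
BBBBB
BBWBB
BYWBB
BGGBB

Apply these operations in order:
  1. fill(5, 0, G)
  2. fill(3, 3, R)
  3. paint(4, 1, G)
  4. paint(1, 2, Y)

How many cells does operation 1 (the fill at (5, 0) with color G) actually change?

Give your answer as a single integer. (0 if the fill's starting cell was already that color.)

After op 1 fill(5,0,G) [25 cells changed]:
GGGGG
GGGGG
GGGGG
GGWGG
GYWGG
GGGGG

Answer: 25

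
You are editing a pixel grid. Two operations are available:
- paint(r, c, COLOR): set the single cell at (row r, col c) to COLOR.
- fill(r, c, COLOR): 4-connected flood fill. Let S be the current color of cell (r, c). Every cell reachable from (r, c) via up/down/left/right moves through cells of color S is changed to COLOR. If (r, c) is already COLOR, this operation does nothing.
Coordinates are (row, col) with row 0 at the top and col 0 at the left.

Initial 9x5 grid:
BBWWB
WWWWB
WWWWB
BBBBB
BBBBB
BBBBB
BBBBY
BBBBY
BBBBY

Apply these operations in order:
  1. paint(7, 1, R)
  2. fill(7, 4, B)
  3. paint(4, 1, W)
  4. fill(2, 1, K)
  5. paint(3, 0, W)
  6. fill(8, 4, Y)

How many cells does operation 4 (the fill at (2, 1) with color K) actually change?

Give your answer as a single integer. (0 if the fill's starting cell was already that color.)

Answer: 10

Derivation:
After op 1 paint(7,1,R):
BBWWB
WWWWB
WWWWB
BBBBB
BBBBB
BBBBB
BBBBY
BRBBY
BBBBY
After op 2 fill(7,4,B) [3 cells changed]:
BBWWB
WWWWB
WWWWB
BBBBB
BBBBB
BBBBB
BBBBB
BRBBB
BBBBB
After op 3 paint(4,1,W):
BBWWB
WWWWB
WWWWB
BBBBB
BWBBB
BBBBB
BBBBB
BRBBB
BBBBB
After op 4 fill(2,1,K) [10 cells changed]:
BBKKB
KKKKB
KKKKB
BBBBB
BWBBB
BBBBB
BBBBB
BRBBB
BBBBB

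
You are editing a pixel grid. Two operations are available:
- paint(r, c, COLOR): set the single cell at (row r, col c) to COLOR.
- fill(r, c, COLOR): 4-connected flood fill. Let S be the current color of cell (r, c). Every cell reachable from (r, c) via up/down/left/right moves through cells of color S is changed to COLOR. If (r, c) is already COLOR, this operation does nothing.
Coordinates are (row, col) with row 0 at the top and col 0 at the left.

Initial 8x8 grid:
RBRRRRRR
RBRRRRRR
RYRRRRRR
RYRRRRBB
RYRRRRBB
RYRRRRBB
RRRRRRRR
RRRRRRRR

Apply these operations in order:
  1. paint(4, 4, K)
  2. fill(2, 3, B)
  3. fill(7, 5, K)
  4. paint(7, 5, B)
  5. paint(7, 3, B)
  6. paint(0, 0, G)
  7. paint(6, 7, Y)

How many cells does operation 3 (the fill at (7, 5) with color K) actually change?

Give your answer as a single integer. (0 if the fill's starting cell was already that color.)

Answer: 59

Derivation:
After op 1 paint(4,4,K):
RBRRRRRR
RBRRRRRR
RYRRRRRR
RYRRRRBB
RYRRKRBB
RYRRRRBB
RRRRRRRR
RRRRRRRR
After op 2 fill(2,3,B) [51 cells changed]:
BBBBBBBB
BBBBBBBB
BYBBBBBB
BYBBBBBB
BYBBKBBB
BYBBBBBB
BBBBBBBB
BBBBBBBB
After op 3 fill(7,5,K) [59 cells changed]:
KKKKKKKK
KKKKKKKK
KYKKKKKK
KYKKKKKK
KYKKKKKK
KYKKKKKK
KKKKKKKK
KKKKKKKK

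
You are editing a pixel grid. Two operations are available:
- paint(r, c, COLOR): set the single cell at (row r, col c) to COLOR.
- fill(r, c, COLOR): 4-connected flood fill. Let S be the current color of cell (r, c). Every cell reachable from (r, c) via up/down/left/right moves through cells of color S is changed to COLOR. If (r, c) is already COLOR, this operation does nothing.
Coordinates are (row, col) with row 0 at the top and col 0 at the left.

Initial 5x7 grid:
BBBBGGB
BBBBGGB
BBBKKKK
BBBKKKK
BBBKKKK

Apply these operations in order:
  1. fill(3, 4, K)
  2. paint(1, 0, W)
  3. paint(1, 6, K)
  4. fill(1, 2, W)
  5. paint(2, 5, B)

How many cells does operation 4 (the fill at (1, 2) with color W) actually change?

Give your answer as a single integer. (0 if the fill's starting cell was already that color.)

After op 1 fill(3,4,K) [0 cells changed]:
BBBBGGB
BBBBGGB
BBBKKKK
BBBKKKK
BBBKKKK
After op 2 paint(1,0,W):
BBBBGGB
WBBBGGB
BBBKKKK
BBBKKKK
BBBKKKK
After op 3 paint(1,6,K):
BBBBGGB
WBBBGGK
BBBKKKK
BBBKKKK
BBBKKKK
After op 4 fill(1,2,W) [16 cells changed]:
WWWWGGB
WWWWGGK
WWWKKKK
WWWKKKK
WWWKKKK

Answer: 16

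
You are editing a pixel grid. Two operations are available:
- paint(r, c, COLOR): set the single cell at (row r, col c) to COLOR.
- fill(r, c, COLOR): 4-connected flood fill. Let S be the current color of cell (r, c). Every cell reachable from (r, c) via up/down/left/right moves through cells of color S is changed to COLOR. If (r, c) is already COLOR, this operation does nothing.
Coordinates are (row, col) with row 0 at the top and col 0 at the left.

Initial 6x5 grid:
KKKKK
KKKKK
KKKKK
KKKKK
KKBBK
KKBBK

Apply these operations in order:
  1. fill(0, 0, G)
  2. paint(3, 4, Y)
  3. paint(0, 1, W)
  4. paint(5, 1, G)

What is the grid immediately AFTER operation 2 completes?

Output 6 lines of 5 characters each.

Answer: GGGGG
GGGGG
GGGGG
GGGGY
GGBBG
GGBBG

Derivation:
After op 1 fill(0,0,G) [26 cells changed]:
GGGGG
GGGGG
GGGGG
GGGGG
GGBBG
GGBBG
After op 2 paint(3,4,Y):
GGGGG
GGGGG
GGGGG
GGGGY
GGBBG
GGBBG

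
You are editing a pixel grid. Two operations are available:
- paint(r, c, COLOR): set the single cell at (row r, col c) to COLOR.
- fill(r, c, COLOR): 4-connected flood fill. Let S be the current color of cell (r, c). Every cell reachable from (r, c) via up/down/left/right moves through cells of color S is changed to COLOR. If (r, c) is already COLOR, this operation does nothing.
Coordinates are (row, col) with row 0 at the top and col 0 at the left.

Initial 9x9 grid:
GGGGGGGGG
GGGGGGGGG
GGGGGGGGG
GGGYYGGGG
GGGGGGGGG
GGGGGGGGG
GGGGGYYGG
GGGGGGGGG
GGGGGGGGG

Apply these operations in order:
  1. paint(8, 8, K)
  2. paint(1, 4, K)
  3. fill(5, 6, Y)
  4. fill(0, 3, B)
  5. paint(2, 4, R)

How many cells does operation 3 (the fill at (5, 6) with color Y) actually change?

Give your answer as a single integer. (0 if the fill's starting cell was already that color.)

Answer: 75

Derivation:
After op 1 paint(8,8,K):
GGGGGGGGG
GGGGGGGGG
GGGGGGGGG
GGGYYGGGG
GGGGGGGGG
GGGGGGGGG
GGGGGYYGG
GGGGGGGGG
GGGGGGGGK
After op 2 paint(1,4,K):
GGGGGGGGG
GGGGKGGGG
GGGGGGGGG
GGGYYGGGG
GGGGGGGGG
GGGGGGGGG
GGGGGYYGG
GGGGGGGGG
GGGGGGGGK
After op 3 fill(5,6,Y) [75 cells changed]:
YYYYYYYYY
YYYYKYYYY
YYYYYYYYY
YYYYYYYYY
YYYYYYYYY
YYYYYYYYY
YYYYYYYYY
YYYYYYYYY
YYYYYYYYK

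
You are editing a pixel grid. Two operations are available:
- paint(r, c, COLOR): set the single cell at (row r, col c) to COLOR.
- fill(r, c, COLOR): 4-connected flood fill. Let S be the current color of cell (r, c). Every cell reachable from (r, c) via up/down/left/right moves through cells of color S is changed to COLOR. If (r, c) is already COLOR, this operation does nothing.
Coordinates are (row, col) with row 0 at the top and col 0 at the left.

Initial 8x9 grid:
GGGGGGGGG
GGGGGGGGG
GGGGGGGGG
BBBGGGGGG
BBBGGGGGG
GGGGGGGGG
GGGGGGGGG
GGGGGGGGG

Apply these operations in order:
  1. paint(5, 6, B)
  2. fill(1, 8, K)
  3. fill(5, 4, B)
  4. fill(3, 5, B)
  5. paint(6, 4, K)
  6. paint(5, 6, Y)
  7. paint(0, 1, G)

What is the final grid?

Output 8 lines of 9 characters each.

After op 1 paint(5,6,B):
GGGGGGGGG
GGGGGGGGG
GGGGGGGGG
BBBGGGGGG
BBBGGGGGG
GGGGGGBGG
GGGGGGGGG
GGGGGGGGG
After op 2 fill(1,8,K) [65 cells changed]:
KKKKKKKKK
KKKKKKKKK
KKKKKKKKK
BBBKKKKKK
BBBKKKKKK
KKKKKKBKK
KKKKKKKKK
KKKKKKKKK
After op 3 fill(5,4,B) [65 cells changed]:
BBBBBBBBB
BBBBBBBBB
BBBBBBBBB
BBBBBBBBB
BBBBBBBBB
BBBBBBBBB
BBBBBBBBB
BBBBBBBBB
After op 4 fill(3,5,B) [0 cells changed]:
BBBBBBBBB
BBBBBBBBB
BBBBBBBBB
BBBBBBBBB
BBBBBBBBB
BBBBBBBBB
BBBBBBBBB
BBBBBBBBB
After op 5 paint(6,4,K):
BBBBBBBBB
BBBBBBBBB
BBBBBBBBB
BBBBBBBBB
BBBBBBBBB
BBBBBBBBB
BBBBKBBBB
BBBBBBBBB
After op 6 paint(5,6,Y):
BBBBBBBBB
BBBBBBBBB
BBBBBBBBB
BBBBBBBBB
BBBBBBBBB
BBBBBBYBB
BBBBKBBBB
BBBBBBBBB
After op 7 paint(0,1,G):
BGBBBBBBB
BBBBBBBBB
BBBBBBBBB
BBBBBBBBB
BBBBBBBBB
BBBBBBYBB
BBBBKBBBB
BBBBBBBBB

Answer: BGBBBBBBB
BBBBBBBBB
BBBBBBBBB
BBBBBBBBB
BBBBBBBBB
BBBBBBYBB
BBBBKBBBB
BBBBBBBBB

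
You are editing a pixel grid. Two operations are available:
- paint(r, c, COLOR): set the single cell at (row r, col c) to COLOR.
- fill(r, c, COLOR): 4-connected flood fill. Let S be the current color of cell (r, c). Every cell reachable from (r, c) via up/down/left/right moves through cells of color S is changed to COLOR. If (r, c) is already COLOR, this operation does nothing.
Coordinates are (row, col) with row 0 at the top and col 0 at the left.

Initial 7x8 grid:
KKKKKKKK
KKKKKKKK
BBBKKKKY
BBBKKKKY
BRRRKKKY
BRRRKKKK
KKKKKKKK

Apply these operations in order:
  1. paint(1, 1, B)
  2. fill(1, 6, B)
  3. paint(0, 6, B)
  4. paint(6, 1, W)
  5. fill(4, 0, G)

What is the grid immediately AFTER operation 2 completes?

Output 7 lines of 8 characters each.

After op 1 paint(1,1,B):
KKKKKKKK
KBKKKKKK
BBBKKKKY
BBBKKKKY
BRRRKKKY
BRRRKKKK
KKKKKKKK
After op 2 fill(1,6,B) [38 cells changed]:
BBBBBBBB
BBBBBBBB
BBBBBBBY
BBBBBBBY
BRRRBBBY
BRRRBBBB
BBBBBBBB

Answer: BBBBBBBB
BBBBBBBB
BBBBBBBY
BBBBBBBY
BRRRBBBY
BRRRBBBB
BBBBBBBB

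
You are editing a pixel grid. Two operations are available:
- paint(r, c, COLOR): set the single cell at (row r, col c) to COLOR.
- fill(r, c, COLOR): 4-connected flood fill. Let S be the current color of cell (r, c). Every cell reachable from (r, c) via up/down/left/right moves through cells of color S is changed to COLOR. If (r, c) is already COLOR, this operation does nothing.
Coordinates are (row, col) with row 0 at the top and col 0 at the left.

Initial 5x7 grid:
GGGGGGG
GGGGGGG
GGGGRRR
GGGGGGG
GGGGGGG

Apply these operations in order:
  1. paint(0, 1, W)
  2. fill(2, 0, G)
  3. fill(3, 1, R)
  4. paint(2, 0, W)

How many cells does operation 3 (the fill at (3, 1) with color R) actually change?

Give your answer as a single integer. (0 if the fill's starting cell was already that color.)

Answer: 31

Derivation:
After op 1 paint(0,1,W):
GWGGGGG
GGGGGGG
GGGGRRR
GGGGGGG
GGGGGGG
After op 2 fill(2,0,G) [0 cells changed]:
GWGGGGG
GGGGGGG
GGGGRRR
GGGGGGG
GGGGGGG
After op 3 fill(3,1,R) [31 cells changed]:
RWRRRRR
RRRRRRR
RRRRRRR
RRRRRRR
RRRRRRR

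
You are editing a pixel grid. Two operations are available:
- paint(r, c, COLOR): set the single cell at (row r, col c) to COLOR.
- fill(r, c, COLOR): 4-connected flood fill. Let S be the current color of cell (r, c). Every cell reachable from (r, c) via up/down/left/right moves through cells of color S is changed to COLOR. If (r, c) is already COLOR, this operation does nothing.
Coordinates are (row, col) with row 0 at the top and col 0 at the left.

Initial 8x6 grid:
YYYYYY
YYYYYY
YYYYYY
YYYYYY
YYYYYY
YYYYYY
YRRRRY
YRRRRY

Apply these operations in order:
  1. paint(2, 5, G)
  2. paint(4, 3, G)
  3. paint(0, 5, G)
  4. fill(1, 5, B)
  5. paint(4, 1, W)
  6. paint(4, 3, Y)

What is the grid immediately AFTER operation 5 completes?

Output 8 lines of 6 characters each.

After op 1 paint(2,5,G):
YYYYYY
YYYYYY
YYYYYG
YYYYYY
YYYYYY
YYYYYY
YRRRRY
YRRRRY
After op 2 paint(4,3,G):
YYYYYY
YYYYYY
YYYYYG
YYYYYY
YYYGYY
YYYYYY
YRRRRY
YRRRRY
After op 3 paint(0,5,G):
YYYYYG
YYYYYY
YYYYYG
YYYYYY
YYYGYY
YYYYYY
YRRRRY
YRRRRY
After op 4 fill(1,5,B) [37 cells changed]:
BBBBBG
BBBBBB
BBBBBG
BBBBBB
BBBGBB
BBBBBB
BRRRRB
BRRRRB
After op 5 paint(4,1,W):
BBBBBG
BBBBBB
BBBBBG
BBBBBB
BWBGBB
BBBBBB
BRRRRB
BRRRRB

Answer: BBBBBG
BBBBBB
BBBBBG
BBBBBB
BWBGBB
BBBBBB
BRRRRB
BRRRRB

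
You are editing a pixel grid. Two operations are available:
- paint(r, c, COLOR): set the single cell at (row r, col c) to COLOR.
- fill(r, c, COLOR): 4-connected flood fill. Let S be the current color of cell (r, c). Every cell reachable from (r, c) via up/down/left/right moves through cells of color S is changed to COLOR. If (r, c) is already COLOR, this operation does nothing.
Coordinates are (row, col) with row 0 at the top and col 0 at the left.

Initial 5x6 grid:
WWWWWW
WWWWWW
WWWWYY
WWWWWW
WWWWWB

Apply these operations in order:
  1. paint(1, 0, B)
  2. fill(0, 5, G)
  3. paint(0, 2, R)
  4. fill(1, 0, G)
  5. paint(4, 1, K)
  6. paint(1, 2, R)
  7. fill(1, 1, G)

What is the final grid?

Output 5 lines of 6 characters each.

Answer: GGRGGG
GGRGGG
GGGGYY
GGGGGG
GKGGGB

Derivation:
After op 1 paint(1,0,B):
WWWWWW
BWWWWW
WWWWYY
WWWWWW
WWWWWB
After op 2 fill(0,5,G) [26 cells changed]:
GGGGGG
BGGGGG
GGGGYY
GGGGGG
GGGGGB
After op 3 paint(0,2,R):
GGRGGG
BGGGGG
GGGGYY
GGGGGG
GGGGGB
After op 4 fill(1,0,G) [1 cells changed]:
GGRGGG
GGGGGG
GGGGYY
GGGGGG
GGGGGB
After op 5 paint(4,1,K):
GGRGGG
GGGGGG
GGGGYY
GGGGGG
GKGGGB
After op 6 paint(1,2,R):
GGRGGG
GGRGGG
GGGGYY
GGGGGG
GKGGGB
After op 7 fill(1,1,G) [0 cells changed]:
GGRGGG
GGRGGG
GGGGYY
GGGGGG
GKGGGB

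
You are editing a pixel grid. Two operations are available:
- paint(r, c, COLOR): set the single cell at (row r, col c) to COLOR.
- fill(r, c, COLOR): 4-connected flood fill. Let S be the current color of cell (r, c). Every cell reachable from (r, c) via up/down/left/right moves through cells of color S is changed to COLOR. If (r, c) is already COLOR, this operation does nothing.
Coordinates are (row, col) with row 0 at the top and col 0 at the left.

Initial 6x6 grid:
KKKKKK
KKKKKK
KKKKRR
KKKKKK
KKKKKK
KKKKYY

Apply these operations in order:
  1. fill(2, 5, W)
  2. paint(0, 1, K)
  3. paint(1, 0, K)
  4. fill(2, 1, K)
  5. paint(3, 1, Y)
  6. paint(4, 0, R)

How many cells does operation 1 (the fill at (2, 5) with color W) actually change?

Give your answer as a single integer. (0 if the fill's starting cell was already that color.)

After op 1 fill(2,5,W) [2 cells changed]:
KKKKKK
KKKKKK
KKKKWW
KKKKKK
KKKKKK
KKKKYY

Answer: 2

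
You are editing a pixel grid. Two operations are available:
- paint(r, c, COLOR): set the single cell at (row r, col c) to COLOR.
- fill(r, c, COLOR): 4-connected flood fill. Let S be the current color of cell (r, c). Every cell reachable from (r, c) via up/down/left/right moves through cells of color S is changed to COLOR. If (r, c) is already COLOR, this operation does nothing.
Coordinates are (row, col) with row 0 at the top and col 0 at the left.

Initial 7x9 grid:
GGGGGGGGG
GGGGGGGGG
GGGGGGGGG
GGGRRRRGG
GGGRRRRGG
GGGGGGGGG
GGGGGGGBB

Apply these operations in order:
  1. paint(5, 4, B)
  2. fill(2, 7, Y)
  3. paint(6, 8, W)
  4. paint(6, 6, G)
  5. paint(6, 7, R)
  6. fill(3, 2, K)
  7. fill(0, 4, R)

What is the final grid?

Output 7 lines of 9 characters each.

After op 1 paint(5,4,B):
GGGGGGGGG
GGGGGGGGG
GGGGGGGGG
GGGRRRRGG
GGGRRRRGG
GGGGBGGGG
GGGGGGGBB
After op 2 fill(2,7,Y) [52 cells changed]:
YYYYYYYYY
YYYYYYYYY
YYYYYYYYY
YYYRRRRYY
YYYRRRRYY
YYYYBYYYY
YYYYYYYBB
After op 3 paint(6,8,W):
YYYYYYYYY
YYYYYYYYY
YYYYYYYYY
YYYRRRRYY
YYYRRRRYY
YYYYBYYYY
YYYYYYYBW
After op 4 paint(6,6,G):
YYYYYYYYY
YYYYYYYYY
YYYYYYYYY
YYYRRRRYY
YYYRRRRYY
YYYYBYYYY
YYYYYYGBW
After op 5 paint(6,7,R):
YYYYYYYYY
YYYYYYYYY
YYYYYYYYY
YYYRRRRYY
YYYRRRRYY
YYYYBYYYY
YYYYYYGRW
After op 6 fill(3,2,K) [51 cells changed]:
KKKKKKKKK
KKKKKKKKK
KKKKKKKKK
KKKRRRRKK
KKKRRRRKK
KKKKBKKKK
KKKKKKGRW
After op 7 fill(0,4,R) [51 cells changed]:
RRRRRRRRR
RRRRRRRRR
RRRRRRRRR
RRRRRRRRR
RRRRRRRRR
RRRRBRRRR
RRRRRRGRW

Answer: RRRRRRRRR
RRRRRRRRR
RRRRRRRRR
RRRRRRRRR
RRRRRRRRR
RRRRBRRRR
RRRRRRGRW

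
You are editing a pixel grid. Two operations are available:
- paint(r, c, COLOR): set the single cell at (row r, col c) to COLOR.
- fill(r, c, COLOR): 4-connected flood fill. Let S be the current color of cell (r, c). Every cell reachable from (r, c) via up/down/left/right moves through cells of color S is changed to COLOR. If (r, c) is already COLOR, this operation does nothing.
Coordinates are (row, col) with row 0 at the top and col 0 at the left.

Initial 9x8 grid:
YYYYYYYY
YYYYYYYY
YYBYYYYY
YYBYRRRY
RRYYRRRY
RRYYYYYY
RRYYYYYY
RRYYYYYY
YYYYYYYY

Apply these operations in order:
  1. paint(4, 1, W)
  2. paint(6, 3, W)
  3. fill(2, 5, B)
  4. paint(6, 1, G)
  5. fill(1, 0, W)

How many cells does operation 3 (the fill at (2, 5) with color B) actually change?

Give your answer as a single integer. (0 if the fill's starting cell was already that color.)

Answer: 55

Derivation:
After op 1 paint(4,1,W):
YYYYYYYY
YYYYYYYY
YYBYYYYY
YYBYRRRY
RWYYRRRY
RRYYYYYY
RRYYYYYY
RRYYYYYY
YYYYYYYY
After op 2 paint(6,3,W):
YYYYYYYY
YYYYYYYY
YYBYYYYY
YYBYRRRY
RWYYRRRY
RRYYYYYY
RRYWYYYY
RRYYYYYY
YYYYYYYY
After op 3 fill(2,5,B) [55 cells changed]:
BBBBBBBB
BBBBBBBB
BBBBBBBB
BBBBRRRB
RWBBRRRB
RRBBBBBB
RRBWBBBB
RRBBBBBB
BBBBBBBB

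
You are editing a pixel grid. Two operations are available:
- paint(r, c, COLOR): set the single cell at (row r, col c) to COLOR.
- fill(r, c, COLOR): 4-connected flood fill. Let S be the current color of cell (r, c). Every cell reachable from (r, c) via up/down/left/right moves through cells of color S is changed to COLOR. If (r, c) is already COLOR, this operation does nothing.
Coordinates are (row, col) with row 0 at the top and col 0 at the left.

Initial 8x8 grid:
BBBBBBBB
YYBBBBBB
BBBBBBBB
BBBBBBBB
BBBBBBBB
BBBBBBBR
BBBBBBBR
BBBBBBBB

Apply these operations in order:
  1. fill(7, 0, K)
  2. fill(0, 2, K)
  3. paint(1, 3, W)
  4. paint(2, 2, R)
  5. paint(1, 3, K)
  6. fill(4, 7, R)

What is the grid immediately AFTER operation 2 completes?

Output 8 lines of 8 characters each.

After op 1 fill(7,0,K) [60 cells changed]:
KKKKKKKK
YYKKKKKK
KKKKKKKK
KKKKKKKK
KKKKKKKK
KKKKKKKR
KKKKKKKR
KKKKKKKK
After op 2 fill(0,2,K) [0 cells changed]:
KKKKKKKK
YYKKKKKK
KKKKKKKK
KKKKKKKK
KKKKKKKK
KKKKKKKR
KKKKKKKR
KKKKKKKK

Answer: KKKKKKKK
YYKKKKKK
KKKKKKKK
KKKKKKKK
KKKKKKKK
KKKKKKKR
KKKKKKKR
KKKKKKKK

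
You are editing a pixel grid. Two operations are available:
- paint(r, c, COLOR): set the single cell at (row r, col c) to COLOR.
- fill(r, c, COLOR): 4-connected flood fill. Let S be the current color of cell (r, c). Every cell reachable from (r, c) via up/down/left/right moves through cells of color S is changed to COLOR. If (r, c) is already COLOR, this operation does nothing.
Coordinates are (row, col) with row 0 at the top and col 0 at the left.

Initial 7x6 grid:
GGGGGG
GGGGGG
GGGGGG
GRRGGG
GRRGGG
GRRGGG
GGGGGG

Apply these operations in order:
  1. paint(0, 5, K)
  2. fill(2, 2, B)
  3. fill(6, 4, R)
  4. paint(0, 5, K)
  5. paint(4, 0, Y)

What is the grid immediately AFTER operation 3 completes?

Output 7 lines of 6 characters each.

Answer: RRRRRK
RRRRRR
RRRRRR
RRRRRR
RRRRRR
RRRRRR
RRRRRR

Derivation:
After op 1 paint(0,5,K):
GGGGGK
GGGGGG
GGGGGG
GRRGGG
GRRGGG
GRRGGG
GGGGGG
After op 2 fill(2,2,B) [35 cells changed]:
BBBBBK
BBBBBB
BBBBBB
BRRBBB
BRRBBB
BRRBBB
BBBBBB
After op 3 fill(6,4,R) [35 cells changed]:
RRRRRK
RRRRRR
RRRRRR
RRRRRR
RRRRRR
RRRRRR
RRRRRR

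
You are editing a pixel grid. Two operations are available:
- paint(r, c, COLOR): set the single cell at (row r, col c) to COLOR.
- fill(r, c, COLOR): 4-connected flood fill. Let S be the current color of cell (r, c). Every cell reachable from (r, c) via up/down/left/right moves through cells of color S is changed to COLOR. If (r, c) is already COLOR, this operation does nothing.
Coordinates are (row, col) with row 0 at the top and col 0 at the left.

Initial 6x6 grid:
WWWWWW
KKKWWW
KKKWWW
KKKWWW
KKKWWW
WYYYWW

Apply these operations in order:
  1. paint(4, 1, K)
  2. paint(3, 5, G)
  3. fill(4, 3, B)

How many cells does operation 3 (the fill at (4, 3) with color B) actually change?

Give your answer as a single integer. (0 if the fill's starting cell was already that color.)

After op 1 paint(4,1,K):
WWWWWW
KKKWWW
KKKWWW
KKKWWW
KKKWWW
WYYYWW
After op 2 paint(3,5,G):
WWWWWW
KKKWWW
KKKWWW
KKKWWG
KKKWWW
WYYYWW
After op 3 fill(4,3,B) [19 cells changed]:
BBBBBB
KKKBBB
KKKBBB
KKKBBG
KKKBBB
WYYYBB

Answer: 19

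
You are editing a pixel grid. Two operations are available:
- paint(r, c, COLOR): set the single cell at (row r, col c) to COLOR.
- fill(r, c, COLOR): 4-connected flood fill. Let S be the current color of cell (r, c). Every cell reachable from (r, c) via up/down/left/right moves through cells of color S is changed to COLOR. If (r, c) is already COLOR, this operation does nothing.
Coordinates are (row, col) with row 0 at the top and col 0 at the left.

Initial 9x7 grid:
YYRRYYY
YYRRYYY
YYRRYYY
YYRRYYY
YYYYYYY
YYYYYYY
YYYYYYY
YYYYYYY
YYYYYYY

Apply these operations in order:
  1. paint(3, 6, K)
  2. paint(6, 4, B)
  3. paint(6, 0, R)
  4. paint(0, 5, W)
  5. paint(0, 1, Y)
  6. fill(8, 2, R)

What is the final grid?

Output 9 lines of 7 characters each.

Answer: RRRRRWR
RRRRRRR
RRRRRRR
RRRRRRK
RRRRRRR
RRRRRRR
RRRRBRR
RRRRRRR
RRRRRRR

Derivation:
After op 1 paint(3,6,K):
YYRRYYY
YYRRYYY
YYRRYYY
YYRRYYK
YYYYYYY
YYYYYYY
YYYYYYY
YYYYYYY
YYYYYYY
After op 2 paint(6,4,B):
YYRRYYY
YYRRYYY
YYRRYYY
YYRRYYK
YYYYYYY
YYYYYYY
YYYYBYY
YYYYYYY
YYYYYYY
After op 3 paint(6,0,R):
YYRRYYY
YYRRYYY
YYRRYYY
YYRRYYK
YYYYYYY
YYYYYYY
RYYYBYY
YYYYYYY
YYYYYYY
After op 4 paint(0,5,W):
YYRRYWY
YYRRYYY
YYRRYYY
YYRRYYK
YYYYYYY
YYYYYYY
RYYYBYY
YYYYYYY
YYYYYYY
After op 5 paint(0,1,Y):
YYRRYWY
YYRRYYY
YYRRYYY
YYRRYYK
YYYYYYY
YYYYYYY
RYYYBYY
YYYYYYY
YYYYYYY
After op 6 fill(8,2,R) [51 cells changed]:
RRRRRWR
RRRRRRR
RRRRRRR
RRRRRRK
RRRRRRR
RRRRRRR
RRRRBRR
RRRRRRR
RRRRRRR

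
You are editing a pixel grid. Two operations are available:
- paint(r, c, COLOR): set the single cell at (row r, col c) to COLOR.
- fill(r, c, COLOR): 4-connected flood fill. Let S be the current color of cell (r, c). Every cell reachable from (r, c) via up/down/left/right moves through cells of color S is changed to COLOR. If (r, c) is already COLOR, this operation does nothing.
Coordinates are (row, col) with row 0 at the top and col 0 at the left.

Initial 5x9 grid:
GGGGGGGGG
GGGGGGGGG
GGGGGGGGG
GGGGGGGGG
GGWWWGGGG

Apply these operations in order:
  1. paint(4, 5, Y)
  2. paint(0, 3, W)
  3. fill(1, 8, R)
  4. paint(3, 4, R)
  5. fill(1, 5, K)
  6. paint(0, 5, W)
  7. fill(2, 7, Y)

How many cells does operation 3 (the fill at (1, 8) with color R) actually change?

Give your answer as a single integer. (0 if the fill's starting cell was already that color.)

After op 1 paint(4,5,Y):
GGGGGGGGG
GGGGGGGGG
GGGGGGGGG
GGGGGGGGG
GGWWWYGGG
After op 2 paint(0,3,W):
GGGWGGGGG
GGGGGGGGG
GGGGGGGGG
GGGGGGGGG
GGWWWYGGG
After op 3 fill(1,8,R) [40 cells changed]:
RRRWRRRRR
RRRRRRRRR
RRRRRRRRR
RRRRRRRRR
RRWWWYRRR

Answer: 40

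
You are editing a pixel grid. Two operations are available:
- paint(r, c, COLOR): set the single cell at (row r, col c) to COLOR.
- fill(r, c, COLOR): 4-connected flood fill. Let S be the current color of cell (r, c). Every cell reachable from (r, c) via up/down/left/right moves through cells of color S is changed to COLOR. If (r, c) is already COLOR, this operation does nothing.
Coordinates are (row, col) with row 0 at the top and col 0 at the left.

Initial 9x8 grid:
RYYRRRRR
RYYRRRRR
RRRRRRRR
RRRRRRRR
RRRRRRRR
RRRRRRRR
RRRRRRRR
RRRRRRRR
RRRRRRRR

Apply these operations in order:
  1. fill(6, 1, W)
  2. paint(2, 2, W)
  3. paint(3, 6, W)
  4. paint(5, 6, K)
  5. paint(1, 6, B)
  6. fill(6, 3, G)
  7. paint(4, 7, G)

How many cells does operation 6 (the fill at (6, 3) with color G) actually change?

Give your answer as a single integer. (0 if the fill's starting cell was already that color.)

Answer: 66

Derivation:
After op 1 fill(6,1,W) [68 cells changed]:
WYYWWWWW
WYYWWWWW
WWWWWWWW
WWWWWWWW
WWWWWWWW
WWWWWWWW
WWWWWWWW
WWWWWWWW
WWWWWWWW
After op 2 paint(2,2,W):
WYYWWWWW
WYYWWWWW
WWWWWWWW
WWWWWWWW
WWWWWWWW
WWWWWWWW
WWWWWWWW
WWWWWWWW
WWWWWWWW
After op 3 paint(3,6,W):
WYYWWWWW
WYYWWWWW
WWWWWWWW
WWWWWWWW
WWWWWWWW
WWWWWWWW
WWWWWWWW
WWWWWWWW
WWWWWWWW
After op 4 paint(5,6,K):
WYYWWWWW
WYYWWWWW
WWWWWWWW
WWWWWWWW
WWWWWWWW
WWWWWWKW
WWWWWWWW
WWWWWWWW
WWWWWWWW
After op 5 paint(1,6,B):
WYYWWWWW
WYYWWWBW
WWWWWWWW
WWWWWWWW
WWWWWWWW
WWWWWWKW
WWWWWWWW
WWWWWWWW
WWWWWWWW
After op 6 fill(6,3,G) [66 cells changed]:
GYYGGGGG
GYYGGGBG
GGGGGGGG
GGGGGGGG
GGGGGGGG
GGGGGGKG
GGGGGGGG
GGGGGGGG
GGGGGGGG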